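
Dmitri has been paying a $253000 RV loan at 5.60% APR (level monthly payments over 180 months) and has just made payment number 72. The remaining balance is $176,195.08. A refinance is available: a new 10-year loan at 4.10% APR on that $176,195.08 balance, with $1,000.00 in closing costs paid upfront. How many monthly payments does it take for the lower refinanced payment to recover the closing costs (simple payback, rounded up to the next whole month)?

4 months

Current payment = 253,000 × 5.6%/12 / (1 − (1+0.0046667)^−180) = $2,080.67.
Refinanced payment = 176,195.08 × 0.0034167 / (1 − (1+0.0034167)^−120) = $1,792.28.
Monthly savings = $2,080.67 − $1,792.28 = $288.39.
Break-even = $1,000.00 / $288.39 = 3.47 → 4 months.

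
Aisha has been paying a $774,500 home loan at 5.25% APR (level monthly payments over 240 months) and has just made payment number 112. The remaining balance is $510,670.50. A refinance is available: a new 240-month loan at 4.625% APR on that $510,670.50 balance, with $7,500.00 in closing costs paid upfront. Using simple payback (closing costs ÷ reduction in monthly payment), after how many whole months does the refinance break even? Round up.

4 months

Current payment = 774,500 × 5.25%/12 / (1 − (1+0.0043750)^−240) = $5,218.92.
Refinanced payment = 510,670.50 × 0.0038542 / (1 − (1+0.0038542)^−240) = $3,265.31.
Monthly savings = $5,218.92 − $3,265.31 = $1,953.61.
Break-even = $7,500.00 / $1,953.61 = 3.84 → 4 months.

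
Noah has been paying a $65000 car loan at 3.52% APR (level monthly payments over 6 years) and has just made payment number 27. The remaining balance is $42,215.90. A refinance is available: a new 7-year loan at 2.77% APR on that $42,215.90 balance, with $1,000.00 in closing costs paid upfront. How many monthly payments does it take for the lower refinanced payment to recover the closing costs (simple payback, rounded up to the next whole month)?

Current payment = 65,000 × 3.52%/12 / (1 − (1+0.0029333)^−72) = $1,002.78.
Refinanced payment = 42,215.90 × 0.0023083 / (1 − (1+0.0023083)^−84) = $553.45.
Monthly savings = $1,002.78 − $553.45 = $449.33.
Break-even = $1,000.00 / $449.33 = 2.23 → 3 months.

3 months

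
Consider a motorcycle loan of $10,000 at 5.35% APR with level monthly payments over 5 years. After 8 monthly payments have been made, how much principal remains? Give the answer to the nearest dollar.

With monthly rate i = 5.35%/12 = 0.0044583, the balance after k of n payments is P · [(1+i)^n − (1+i)^k] / [(1+i)^n − 1].
(1+0.0044583)^60 = 1.30591698 and (1+0.0044583)^8 = 1.03622821, so the balance is 10,000 × (1.30591698 − 1.03622821) / (1.30591698 − 1) = $8,815.75.

$8,816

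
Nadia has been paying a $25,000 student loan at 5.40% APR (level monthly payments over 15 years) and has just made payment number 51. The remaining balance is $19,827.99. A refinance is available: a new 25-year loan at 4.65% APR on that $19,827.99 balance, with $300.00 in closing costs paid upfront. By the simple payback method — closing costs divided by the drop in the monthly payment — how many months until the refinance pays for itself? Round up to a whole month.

Current payment = 25,000 × 5.4%/12 / (1 − (1+0.0045000)^−180) = $202.95.
Refinanced payment = 19,827.99 × 0.0038750 / (1 − (1+0.0038750)^−300) = $111.91.
Monthly savings = $202.95 − $111.91 = $91.04.
Break-even = $300.00 / $91.04 = 3.30 → 4 months.

4 months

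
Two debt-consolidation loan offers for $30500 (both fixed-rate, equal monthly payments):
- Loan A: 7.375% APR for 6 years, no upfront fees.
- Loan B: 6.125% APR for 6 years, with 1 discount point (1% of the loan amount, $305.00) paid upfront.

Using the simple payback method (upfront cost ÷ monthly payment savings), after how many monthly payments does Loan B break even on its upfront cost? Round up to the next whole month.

17 months

Loan A: monthly rate = 7.375%/12 = 0.0061458; payment = 30,500 × 0.0061458 / (1 − (1+0.0061458)^−72) = $525.50.
Loan B: monthly rate = 6.125%/12 = 0.0051042; payment = 30,500 × 0.0051042 / (1 − (1+0.0051042)^−72) = $507.27.
Monthly savings = $525.50 − $507.27 = $18.23.
Break-even = $305.00 / $18.23 = 16.73 → 17 months.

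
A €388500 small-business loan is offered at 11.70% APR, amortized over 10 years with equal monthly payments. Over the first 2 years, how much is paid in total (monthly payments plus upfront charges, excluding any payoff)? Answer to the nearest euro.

At 11.70% the monthly rate is 0.0097500, so the payment is 388,500 × 0.0097500 / (1 − 1.0097500^−120) = €5,506.68.
Total outlay = 24 × €5,506.68 = €132,160.32.

€132,160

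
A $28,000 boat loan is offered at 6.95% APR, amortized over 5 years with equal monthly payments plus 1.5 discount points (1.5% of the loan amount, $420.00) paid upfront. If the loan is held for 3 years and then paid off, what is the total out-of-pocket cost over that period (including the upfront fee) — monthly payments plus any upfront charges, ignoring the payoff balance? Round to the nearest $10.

$20,360

Monthly rate = 6.95%/12 = 0.0057917; payment = 28,000 × 0.0057917 / (1 − (1+0.0057917)^−60) = $553.77.
Total outlay = 36 × $553.77 + $420.00 = $20,355.72.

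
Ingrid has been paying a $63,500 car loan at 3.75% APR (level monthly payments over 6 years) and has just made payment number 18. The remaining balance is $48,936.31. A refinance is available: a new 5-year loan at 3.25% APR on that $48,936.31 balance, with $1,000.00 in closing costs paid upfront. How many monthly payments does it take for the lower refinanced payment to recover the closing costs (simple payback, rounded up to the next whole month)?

10 months

Current payment = 63,500 × 3.75%/12 / (1 − (1+0.0031250)^−72) = $986.25.
Refinanced payment = 48,936.31 × 0.0027083 / (1 − (1+0.0027083)^−60) = $884.77.
Monthly savings = $986.25 − $884.77 = $101.48.
Break-even = $1,000.00 / $101.48 = 9.85 → 10 months.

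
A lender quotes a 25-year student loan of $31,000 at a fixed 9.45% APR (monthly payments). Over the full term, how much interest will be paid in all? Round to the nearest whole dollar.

At 9.45% the monthly rate is 0.0078750, so the payment is 31,000 × 0.0078750 / (1 − 1.0078750^−300) = $269.77.
Total paid = 300 × $269.77 = $80,931.00; interest = $80,931.00 − $31,000 = $49,931.00.

$49,931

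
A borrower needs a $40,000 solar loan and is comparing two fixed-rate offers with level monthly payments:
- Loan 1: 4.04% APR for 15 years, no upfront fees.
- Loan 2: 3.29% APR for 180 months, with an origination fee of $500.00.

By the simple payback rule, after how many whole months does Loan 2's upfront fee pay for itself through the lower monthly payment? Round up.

Loan 1: at 4.04% the monthly rate is 0.0033667, so the payment is 40,000 × 0.0033667 / (1 − 1.0033667^−180) = $296.68.
Loan 2: monthly rate = 3.29%/12 = 0.0027417; payment = 40,000 × 0.0027417 / (1 − (1+0.0027417)^−180) = $281.85.
Monthly savings = $296.68 − $281.85 = $14.83.
Break-even = $500.00 / $14.83 = 33.72 → 34 months.

34 months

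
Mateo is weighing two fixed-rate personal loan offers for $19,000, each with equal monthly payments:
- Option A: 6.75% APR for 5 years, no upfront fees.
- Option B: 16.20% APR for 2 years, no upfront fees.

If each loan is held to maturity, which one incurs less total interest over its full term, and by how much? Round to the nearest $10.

Option B by $70

Option A: at 6.75% the monthly rate is 0.0056250, so the payment is 19,000 × 0.0056250 / (1 − 1.0056250^−60) = $373.99.
Total interest on Option A = 60 × $373.99 − $19,000 = $3,439.40.
Option B: at 16.20% the monthly rate is 0.0135000, so the payment is 19,000 × 0.0135000 / (1 − 1.0135000^−24) = $932.12.
Total interest on Option B = 24 × $932.12 − $19,000 = $3,370.88.
Option B is lower by $68.52.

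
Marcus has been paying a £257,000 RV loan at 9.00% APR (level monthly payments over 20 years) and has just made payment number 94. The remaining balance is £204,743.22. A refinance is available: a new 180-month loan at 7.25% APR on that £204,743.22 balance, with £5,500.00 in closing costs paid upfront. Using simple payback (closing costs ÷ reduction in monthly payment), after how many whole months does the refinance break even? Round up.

Current payment = 257,000 × 9%/12 / (1 − (1+0.0075000)^−240) = £2,312.30.
Refinanced payment = 204,743.22 × 0.0060417 / (1 − (1+0.0060417)^−180) = £1,869.02.
Monthly savings = £2,312.30 − £1,869.02 = £443.28.
Break-even = £5,500.00 / £443.28 = 12.41 → 13 months.

13 months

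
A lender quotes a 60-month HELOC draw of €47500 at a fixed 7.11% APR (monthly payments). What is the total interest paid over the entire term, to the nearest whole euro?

€9,081

At 7.11% the monthly rate is 0.0059250, so the payment is 47,500 × 0.0059250 / (1 − 1.0059250^−60) = €943.02.
Total paid = 60 × €943.02 = €56,581.20; interest = €56,581.20 − €47,500 = €9,081.20.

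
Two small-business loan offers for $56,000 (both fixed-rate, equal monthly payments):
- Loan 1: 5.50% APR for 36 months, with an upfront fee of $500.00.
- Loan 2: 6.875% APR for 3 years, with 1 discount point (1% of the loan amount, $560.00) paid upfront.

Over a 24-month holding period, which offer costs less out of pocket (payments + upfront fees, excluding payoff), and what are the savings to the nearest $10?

Loan 1 by $900

Loan 1: monthly rate = 5.5%/12 = 0.0045833; payment = 56,000 × 0.0045833 / (1 − (1+0.0045833)^−36) = $1,690.97.
Loan 2: monthly rate = 6.875%/12 = 0.0057292; payment = 56,000 × 0.0057292 / (1 − (1+0.0057292)^−36) = $1,725.92.
Over 24 months: Loan 1 costs 24 × $1,690.97 + $500.00 = $41,083.28; Loan 2 costs 24 × $1,725.92 + $560.00 = $41,982.08.
Loan 1 is cheaper by $41,982.08 − $41,083.28 = $898.80.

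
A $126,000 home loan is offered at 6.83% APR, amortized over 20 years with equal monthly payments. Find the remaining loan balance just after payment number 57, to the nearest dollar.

$109,430

With monthly rate i = 6.83%/12 = 0.0056917, the balance after k of n payments is P · [(1+i)^n − (1+i)^k] / [(1+i)^n − 1].
(1+0.0056917)^240 = 3.90449042 and (1+0.0056917)^57 = 1.38196338, so the balance is 126,000 × (3.90449042 − 1.38196338) / (3.90449042 − 1) = $109,430.01.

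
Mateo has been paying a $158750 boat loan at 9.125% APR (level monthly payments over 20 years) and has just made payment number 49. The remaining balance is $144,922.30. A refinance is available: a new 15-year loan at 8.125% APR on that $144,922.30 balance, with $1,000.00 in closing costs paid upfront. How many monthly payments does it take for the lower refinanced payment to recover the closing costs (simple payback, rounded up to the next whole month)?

22 months

Current payment = 158,750 × 9.125%/12 / (1 − (1+0.0076042)^−240) = $1,441.10.
Refinanced payment = 144,922.30 × 0.0067708 / (1 − (1+0.0067708)^−180) = $1,395.43.
Monthly savings = $1,441.10 − $1,395.43 = $45.67.
Break-even = $1,000.00 / $45.67 = 21.90 → 22 months.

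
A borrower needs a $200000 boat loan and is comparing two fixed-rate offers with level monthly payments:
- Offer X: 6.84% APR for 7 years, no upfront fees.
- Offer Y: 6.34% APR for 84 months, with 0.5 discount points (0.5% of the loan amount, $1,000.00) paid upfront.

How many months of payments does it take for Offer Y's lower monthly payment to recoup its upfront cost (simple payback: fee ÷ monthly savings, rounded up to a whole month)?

21 months

Offer X: monthly rate = 6.84%/12 = 0.0057000; payment = 200,000 × 0.0057000 / (1 − (1+0.0057000)^−84) = $3,002.92.
Offer Y: monthly rate = 6.34%/12 = 0.0052833; payment = 200,000 × 0.0052833 / (1 − (1+0.0052833)^−84) = $2,954.42.
Monthly savings = $3,002.92 − $2,954.42 = $48.50.
Break-even = $1,000.00 / $48.50 = 20.62 → 21 months.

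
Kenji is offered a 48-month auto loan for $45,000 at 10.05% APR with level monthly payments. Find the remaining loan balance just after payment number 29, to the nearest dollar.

$19,990

With monthly rate i = 10.05%/12 = 0.0083750, the balance after k of n payments is P · [(1+i)^n − (1+i)^k] / [(1+i)^n − 1].
(1+0.0083750)^48 = 1.49231106 and (1+0.0083750)^29 = 1.27362046, so the balance is 45,000 × (1.49231106 − 1.27362046) / (1.49231106 − 1) = $19,989.55.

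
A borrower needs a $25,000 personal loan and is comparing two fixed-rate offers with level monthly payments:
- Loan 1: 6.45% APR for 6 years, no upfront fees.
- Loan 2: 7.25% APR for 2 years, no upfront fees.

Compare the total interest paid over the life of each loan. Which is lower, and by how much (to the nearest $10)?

Loan 2 by $3,280

Loan 1: monthly rate = 6.45%/12 = 0.0053750; payment = 25,000 × 0.0053750 / (1 − (1+0.0053750)^−72) = $419.65.
Total interest on Loan 1 = 72 × $419.65 − $25,000 = $5,214.80.
Loan 2: at 7.25% the monthly rate is 0.0060417, so the payment is 25,000 × 0.0060417 / (1 − 1.0060417^−24) = $1,122.15.
Total interest on Loan 2 = 24 × $1,122.15 − $25,000 = $1,931.60.
Loan 2 is lower by $3,283.20.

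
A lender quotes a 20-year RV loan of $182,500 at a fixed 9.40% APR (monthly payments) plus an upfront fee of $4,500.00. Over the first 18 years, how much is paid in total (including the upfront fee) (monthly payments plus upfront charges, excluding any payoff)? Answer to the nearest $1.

Monthly rate = 9.4%/12 = 0.0078333; payment = 182,500 × 0.0078333 / (1 − (1+0.0078333)^−240) = $1,689.24.
Total outlay = 216 × $1,689.24 + $4,500.00 = $369,375.84.

$369,376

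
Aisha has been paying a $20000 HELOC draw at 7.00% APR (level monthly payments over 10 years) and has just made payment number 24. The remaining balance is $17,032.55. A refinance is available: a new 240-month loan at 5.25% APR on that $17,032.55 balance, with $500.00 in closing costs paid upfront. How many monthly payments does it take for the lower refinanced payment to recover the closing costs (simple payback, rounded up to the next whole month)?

Current payment = 20,000 × 7%/12 / (1 − (1+0.0058333)^−120) = $232.22.
Refinanced payment = 17,032.55 × 0.0043750 / (1 − (1+0.0043750)^−240) = $114.77.
Monthly savings = $232.22 − $114.77 = $117.45.
Break-even = $500.00 / $117.45 = 4.26 → 5 months.

5 months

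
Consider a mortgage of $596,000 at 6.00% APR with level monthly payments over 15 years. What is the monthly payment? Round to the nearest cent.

$5,029.39

Monthly rate = 6%/12 = 0.0050000; payment = 596,000 × 0.0050000 / (1 − (1+0.0050000)^−180) = $5,029.39.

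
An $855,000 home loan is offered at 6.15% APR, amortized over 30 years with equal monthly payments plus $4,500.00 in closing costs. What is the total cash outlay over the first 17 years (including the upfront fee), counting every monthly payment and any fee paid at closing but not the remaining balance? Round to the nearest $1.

At 6.15% the monthly rate is 0.0051250, so the payment is 855,000 × 0.0051250 / (1 − 1.0051250^−360) = $5,208.90.
Total outlay = 204 × $5,208.90 + $4,500.00 = $1,067,115.60.

$1,067,116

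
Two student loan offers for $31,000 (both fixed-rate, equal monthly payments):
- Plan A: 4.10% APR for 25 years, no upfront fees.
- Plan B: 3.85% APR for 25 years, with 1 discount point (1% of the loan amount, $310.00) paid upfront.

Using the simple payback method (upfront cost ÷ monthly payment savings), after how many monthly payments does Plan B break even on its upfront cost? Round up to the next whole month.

73 months

Plan A: monthly rate = 4.1%/12 = 0.0034167; payment = 31,000 × 0.0034167 / (1 − (1+0.0034167)^−300) = $165.35.
Plan B: monthly rate = 3.85%/12 = 0.0032083; payment = 31,000 × 0.0032083 / (1 − (1+0.0032083)^−300) = $161.07.
Monthly savings = $165.35 − $161.07 = $4.28.
Break-even = $310.00 / $4.28 = 72.43 → 73 months.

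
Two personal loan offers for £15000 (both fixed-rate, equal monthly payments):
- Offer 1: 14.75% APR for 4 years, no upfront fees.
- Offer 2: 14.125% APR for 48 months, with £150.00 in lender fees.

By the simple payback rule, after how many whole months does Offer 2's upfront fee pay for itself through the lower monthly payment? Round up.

Offer 1: at 14.75% the monthly rate is 0.0122917, so the payment is 15,000 × 0.0122917 / (1 − 1.0122917^−48) = £415.56.
Offer 2: monthly rate = 14.125%/12 = 0.0117708; payment = 15,000 × 0.0117708 / (1 − (1+0.0117708)^−48) = £410.84.
Monthly savings = £415.56 − £410.84 = £4.72.
Break-even = £150.00 / £4.72 = 31.78 → 32 months.

32 months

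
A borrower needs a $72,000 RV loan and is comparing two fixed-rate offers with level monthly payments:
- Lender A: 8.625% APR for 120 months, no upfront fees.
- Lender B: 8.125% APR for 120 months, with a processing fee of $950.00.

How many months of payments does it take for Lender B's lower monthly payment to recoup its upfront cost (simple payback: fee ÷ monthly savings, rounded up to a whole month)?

Lender A: at 8.625% the monthly rate is 0.0071875, so the payment is 72,000 × 0.0071875 / (1 − 1.0071875^−120) = $897.52.
Lender B: at 8.125% the monthly rate is 0.0067708, so the payment is 72,000 × 0.0067708 / (1 − 1.0067708^−120) = $878.32.
Monthly savings = $897.52 − $878.32 = $19.20.
Break-even = $950.00 / $19.20 = 49.48 → 50 months.

50 months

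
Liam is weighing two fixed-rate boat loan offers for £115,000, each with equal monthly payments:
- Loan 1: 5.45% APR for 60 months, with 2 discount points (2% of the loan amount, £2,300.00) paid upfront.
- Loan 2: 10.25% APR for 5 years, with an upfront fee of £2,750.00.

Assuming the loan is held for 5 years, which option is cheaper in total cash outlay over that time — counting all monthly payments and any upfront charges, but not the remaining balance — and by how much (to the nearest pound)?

Loan 1 by £16,266

Loan 1: monthly rate = 5.45%/12 = 0.0045417; payment = 115,000 × 0.0045417 / (1 − (1+0.0045417)^−60) = £2,193.98.
Loan 2: monthly rate = 10.25%/12 = 0.0085417; payment = 115,000 × 0.0085417 / (1 − (1+0.0085417)^−60) = £2,457.58.
Over 60 months: Loan 1 costs 60 × £2,193.98 + £2,300.00 = £133,938.80; Loan 2 costs 60 × £2,457.58 + £2,750.00 = £150,204.80.
Loan 1 is cheaper by £150,204.80 − £133,938.80 = £16,266.00.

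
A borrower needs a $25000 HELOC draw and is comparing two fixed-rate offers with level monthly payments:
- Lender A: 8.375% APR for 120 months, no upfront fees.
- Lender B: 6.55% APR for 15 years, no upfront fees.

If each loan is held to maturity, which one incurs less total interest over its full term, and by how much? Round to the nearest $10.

Lender A by $2,330

Lender A: monthly rate = 8.375%/12 = 0.0069792; payment = 25,000 × 0.0069792 / (1 − (1+0.0069792)^−120) = $308.30.
Total interest on Lender A = 120 × $308.30 − $25,000 = $11,996.00.
Lender B: monthly rate = 6.55%/12 = 0.0054583; payment = 25,000 × 0.0054583 / (1 − (1+0.0054583)^−180) = $218.46.
Total interest on Lender B = 180 × $218.46 − $25,000 = $14,322.80.
Lender A is lower by $2,326.80.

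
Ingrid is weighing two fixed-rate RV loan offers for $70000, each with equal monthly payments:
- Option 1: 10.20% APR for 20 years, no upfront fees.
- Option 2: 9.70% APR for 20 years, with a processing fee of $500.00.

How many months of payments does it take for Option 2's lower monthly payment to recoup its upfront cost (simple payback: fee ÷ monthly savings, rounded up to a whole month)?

22 months

Option 1: monthly rate = 10.2%/12 = 0.0085000; payment = 70,000 × 0.0085000 / (1 − (1+0.0085000)^−240) = $684.82.
Option 2: at 9.70% the monthly rate is 0.0080833, so the payment is 70,000 × 0.0080833 / (1 − 1.0080833^−240) = $661.66.
Monthly savings = $684.82 − $661.66 = $23.16.
Break-even = $500.00 / $23.16 = 21.59 → 22 months.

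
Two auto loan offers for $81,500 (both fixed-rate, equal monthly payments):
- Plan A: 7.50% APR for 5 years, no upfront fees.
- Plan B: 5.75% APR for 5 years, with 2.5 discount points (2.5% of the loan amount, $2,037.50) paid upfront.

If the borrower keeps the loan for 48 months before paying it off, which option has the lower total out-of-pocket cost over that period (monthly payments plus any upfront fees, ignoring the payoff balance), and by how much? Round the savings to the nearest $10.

Plan B by $1,170

Plan A: at 7.50% the monthly rate is 0.0062500, so the payment is 81,500 × 0.0062500 / (1 − 1.0062500^−60) = $1,633.09.
Plan B: monthly rate = 5.75%/12 = 0.0047917; payment = 81,500 × 0.0047917 / (1 − (1+0.0047917)^−60) = $1,566.17.
Over 48 months: Plan A costs 48 × $1,633.09 = $78,388.32; Plan B costs 48 × $1,566.17 + $2,037.50 = $77,213.66.
Plan B is cheaper by $78,388.32 − $77,213.66 = $1,174.66.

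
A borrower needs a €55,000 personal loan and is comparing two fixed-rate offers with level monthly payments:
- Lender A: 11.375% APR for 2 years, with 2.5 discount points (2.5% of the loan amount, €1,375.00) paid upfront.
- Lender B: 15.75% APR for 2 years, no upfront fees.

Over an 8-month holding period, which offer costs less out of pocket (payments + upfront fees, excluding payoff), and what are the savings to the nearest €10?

Lender A: monthly rate = 11.375%/12 = 0.0094792; payment = 55,000 × 0.0094792 / (1 − (1+0.0094792)^−24) = €2,573.02.
Lender B: monthly rate = 15.75%/12 = 0.0131250; payment = 55,000 × 0.0131250 / (1 − (1+0.0131250)^−24) = €2,686.41.
Over 8 months: Lender A costs 8 × €2,573.02 + €1,375.00 = €21,959.16; Lender B costs 8 × €2,686.41 = €21,491.28.
Lender B is cheaper by €21,959.16 − €21,491.28 = €467.88.

Lender B by €470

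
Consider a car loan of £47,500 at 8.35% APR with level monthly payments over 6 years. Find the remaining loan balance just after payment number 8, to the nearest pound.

With monthly rate i = 8.35%/12 = 0.0069583, the balance after k of n payments is P · [(1+i)^n − (1+i)^k] / [(1+i)^n − 1].
(1+0.0069583)^72 = 1.64750988 and (1+0.0069583)^8 = 1.05704141, so the balance is 47,500 × (1.64750988 − 1.05704141) / (1.64750988 − 1) = £43,315.56.

£43,316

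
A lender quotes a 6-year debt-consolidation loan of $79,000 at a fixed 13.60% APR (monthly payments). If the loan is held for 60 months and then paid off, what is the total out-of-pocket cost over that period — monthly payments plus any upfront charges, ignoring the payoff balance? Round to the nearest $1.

At 13.60% the monthly rate is 0.0113333, so the payment is 79,000 × 0.0113333 / (1 − 1.0113333^−72) = $1,610.98.
Total outlay = 60 × $1,610.98 = $96,658.80.

$96,659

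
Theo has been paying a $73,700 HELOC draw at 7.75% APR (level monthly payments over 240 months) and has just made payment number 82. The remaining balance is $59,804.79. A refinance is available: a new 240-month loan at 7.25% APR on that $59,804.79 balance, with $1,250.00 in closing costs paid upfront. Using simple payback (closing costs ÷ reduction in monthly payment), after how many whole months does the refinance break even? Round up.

10 months

Current payment = 73,700 × 7.75%/12 / (1 − (1+0.0064583)^−240) = $605.04.
Refinanced payment = 59,804.79 × 0.0060417 / (1 − (1+0.0060417)^−240) = $472.68.
Monthly savings = $605.04 − $472.68 = $132.36.
Break-even = $1,250.00 / $132.36 = 9.44 → 10 months.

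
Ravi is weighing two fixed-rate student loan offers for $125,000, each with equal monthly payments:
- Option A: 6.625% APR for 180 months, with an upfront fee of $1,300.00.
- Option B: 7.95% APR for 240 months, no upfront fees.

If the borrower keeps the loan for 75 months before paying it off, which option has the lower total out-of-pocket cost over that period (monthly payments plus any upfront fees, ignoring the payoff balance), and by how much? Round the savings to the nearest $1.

Option B by $5,487

Option A: at 6.625% the monthly rate is 0.0055208, so the payment is 125,000 × 0.0055208 / (1 − 1.0055208^−180) = $1,097.49.
Option B: monthly rate = 7.95%/12 = 0.0066250; payment = 125,000 × 0.0066250 / (1 − (1+0.0066250)^−240) = $1,041.66.
Over 75 months: Option A costs 75 × $1,097.49 + $1,300.00 = $83,611.75; Option B costs 75 × $1,041.66 = $78,124.50.
Option B is cheaper by $83,611.75 − $78,124.50 = $5,487.25.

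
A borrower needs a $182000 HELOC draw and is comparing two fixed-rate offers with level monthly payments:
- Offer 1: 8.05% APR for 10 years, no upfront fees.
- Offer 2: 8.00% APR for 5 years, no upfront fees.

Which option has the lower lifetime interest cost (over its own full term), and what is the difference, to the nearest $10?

Offer 2 by $44,140

Offer 1: monthly rate = 8.05%/12 = 0.0067083; payment = 182,000 × 0.0067083 / (1 − (1+0.0067083)^−120) = $2,212.97.
Total interest on Offer 1 = 120 × $2,212.97 − $182,000 = $83,556.40.
Offer 2: monthly rate = 8%/12 = 0.0066667; payment = 182,000 × 0.0066667 / (1 − (1+0.0066667)^−60) = $3,690.30.
Total interest on Offer 2 = 60 × $3,690.30 − $182,000 = $39,418.00.
Offer 2 is lower by $44,138.40.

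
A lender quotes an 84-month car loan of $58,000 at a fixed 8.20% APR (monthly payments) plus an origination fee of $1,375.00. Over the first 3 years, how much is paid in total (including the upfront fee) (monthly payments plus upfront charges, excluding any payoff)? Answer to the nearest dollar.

$34,127

Monthly rate = 8.2%/12 = 0.0068333; payment = 58,000 × 0.0068333 / (1 − (1+0.0068333)^−84) = $909.79.
Total outlay = 36 × $909.79 + $1,375.00 = $34,127.44.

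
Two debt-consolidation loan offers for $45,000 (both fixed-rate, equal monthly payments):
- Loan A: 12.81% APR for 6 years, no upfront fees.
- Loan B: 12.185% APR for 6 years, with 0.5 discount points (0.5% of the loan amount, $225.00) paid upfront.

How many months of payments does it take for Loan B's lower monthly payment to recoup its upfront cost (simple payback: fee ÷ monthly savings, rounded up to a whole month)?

Loan A: monthly rate = 12.81%/12 = 0.0106750; payment = 45,000 × 0.0106750 / (1 − (1+0.0106750)^−72) = $898.83.
Loan B: at 12.185% the monthly rate is 0.0101542, so the payment is 45,000 × 0.0101542 / (1 − 1.0101542^−72) = $884.09.
Monthly savings = $898.83 − $884.09 = $14.74.
Break-even = $225.00 / $14.74 = 15.26 → 16 months.

16 months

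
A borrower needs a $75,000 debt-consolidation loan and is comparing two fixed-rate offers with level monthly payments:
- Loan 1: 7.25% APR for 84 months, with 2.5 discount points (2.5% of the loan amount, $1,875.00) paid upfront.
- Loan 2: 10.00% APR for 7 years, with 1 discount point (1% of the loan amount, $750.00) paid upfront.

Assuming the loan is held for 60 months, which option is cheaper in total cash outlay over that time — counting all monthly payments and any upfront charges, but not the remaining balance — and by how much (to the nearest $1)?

Loan 1 by $5,112

Loan 1: monthly rate = 7.25%/12 = 0.0060417; payment = 75,000 × 0.0060417 / (1 − (1+0.0060417)^−84) = $1,141.14.
Loan 2: at 10.00% the monthly rate is 0.0083333, so the payment is 75,000 × 0.0083333 / (1 − 1.0083333^−84) = $1,245.09.
Over 60 months: Loan 1 costs 60 × $1,141.14 + $1,875.00 = $70,343.40; Loan 2 costs 60 × $1,245.09 + $750.00 = $75,455.40.
Loan 1 is cheaper by $75,455.40 − $70,343.40 = $5,112.00.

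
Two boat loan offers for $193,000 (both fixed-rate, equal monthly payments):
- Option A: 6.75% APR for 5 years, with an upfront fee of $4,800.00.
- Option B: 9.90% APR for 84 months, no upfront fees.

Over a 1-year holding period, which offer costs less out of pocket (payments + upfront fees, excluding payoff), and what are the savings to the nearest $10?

Option B by $12,060

Option A: monthly rate = 6.75%/12 = 0.0056250; payment = 193,000 × 0.0056250 / (1 − (1+0.0056250)^−60) = $3,798.91.
Option B: monthly rate = 9.9%/12 = 0.0082500; payment = 193,000 × 0.0082500 / (1 − (1+0.0082500)^−84) = $3,194.07.
Over 12 months: Option A costs 12 × $3,798.91 + $4,800.00 = $50,386.92; Option B costs 12 × $3,194.07 = $38,328.84.
Option B is cheaper by $50,386.92 − $38,328.84 = $12,058.08.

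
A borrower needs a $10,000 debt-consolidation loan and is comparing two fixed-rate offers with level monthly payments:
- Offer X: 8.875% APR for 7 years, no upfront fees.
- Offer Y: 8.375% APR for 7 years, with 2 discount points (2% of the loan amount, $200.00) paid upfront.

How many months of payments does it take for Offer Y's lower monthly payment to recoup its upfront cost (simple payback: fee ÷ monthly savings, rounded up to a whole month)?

Offer X: at 8.875% the monthly rate is 0.0073958, so the payment is 10,000 × 0.0073958 / (1 − 1.0073958^−84) = $160.26.
Offer Y: monthly rate = 8.375%/12 = 0.0069792; payment = 10,000 × 0.0069792 / (1 − (1+0.0069792)^−84) = $157.74.
Monthly savings = $160.26 − $157.74 = $2.52.
Break-even = $200.00 / $2.52 = 79.37 → 80 months.

80 months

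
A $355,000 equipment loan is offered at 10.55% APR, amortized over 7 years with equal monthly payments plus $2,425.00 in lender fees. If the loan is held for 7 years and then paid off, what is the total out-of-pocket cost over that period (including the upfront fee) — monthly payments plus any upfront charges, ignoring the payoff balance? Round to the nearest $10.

At 10.55% the monthly rate is 0.0087917, so the payment is 355,000 × 0.0087917 / (1 − 1.0087917^−84) = $5,994.80.
Total outlay = 84 × $5,994.80 + $2,425.00 = $505,988.20.

$505,990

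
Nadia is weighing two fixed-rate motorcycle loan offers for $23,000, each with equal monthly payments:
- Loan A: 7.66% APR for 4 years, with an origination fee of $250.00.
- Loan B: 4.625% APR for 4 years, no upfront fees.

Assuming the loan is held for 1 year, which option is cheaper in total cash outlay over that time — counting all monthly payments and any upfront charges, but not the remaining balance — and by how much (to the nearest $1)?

Loan B by $635

Loan A: at 7.66% the monthly rate is 0.0063833, so the payment is 23,000 × 0.0063833 / (1 − 1.0063833^−48) = $557.83.
Loan B: at 4.625% the monthly rate is 0.0038542, so the payment is 23,000 × 0.0038542 / (1 − 1.0038542^−48) = $525.78.
Over 12 months: Loan A costs 12 × $557.83 + $250.00 = $6,943.96; Loan B costs 12 × $525.78 = $6,309.36.
Loan B is cheaper by $6,943.96 − $6,309.36 = $634.60.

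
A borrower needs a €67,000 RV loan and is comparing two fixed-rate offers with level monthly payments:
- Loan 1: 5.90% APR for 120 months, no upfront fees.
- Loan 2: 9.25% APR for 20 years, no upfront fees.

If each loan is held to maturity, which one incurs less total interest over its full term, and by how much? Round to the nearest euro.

Loan 1: at 5.90% the monthly rate is 0.0049167, so the payment is 67,000 × 0.0049167 / (1 − 1.0049167^−120) = €740.48.
Total interest on Loan 1 = 120 × €740.48 − €67,000 = €21,857.60.
Loan 2: at 9.25% the monthly rate is 0.0077083, so the payment is 67,000 × 0.0077083 / (1 − 1.0077083^−240) = €613.63.
Total interest on Loan 2 = 240 × €613.63 − €67,000 = €80,271.20.
Loan 1 is lower by €58,413.60.

Loan 1 by €58,414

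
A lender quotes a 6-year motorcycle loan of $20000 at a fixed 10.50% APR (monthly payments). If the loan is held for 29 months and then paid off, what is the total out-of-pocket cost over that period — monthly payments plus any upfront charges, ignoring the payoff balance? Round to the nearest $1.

$10,892

At 10.50% the monthly rate is 0.0087500, so the payment is 20,000 × 0.0087500 / (1 − 1.0087500^−72) = $375.58.
Total outlay = 29 × $375.58 = $10,891.82.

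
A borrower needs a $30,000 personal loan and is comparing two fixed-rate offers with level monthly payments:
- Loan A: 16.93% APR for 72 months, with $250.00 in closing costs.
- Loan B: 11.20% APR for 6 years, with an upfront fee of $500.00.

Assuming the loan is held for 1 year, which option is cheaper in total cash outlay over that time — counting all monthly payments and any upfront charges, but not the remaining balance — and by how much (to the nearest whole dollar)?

Loan A: monthly rate = 16.93%/12 = 0.0141083; payment = 30,000 × 0.0141083 / (1 − (1+0.0141083)^−72) = $666.21.
Loan B: at 11.20% the monthly rate is 0.0093333, so the payment is 30,000 × 0.0093333 / (1 − 1.0093333^−72) = $574.10.
Over 12 months: Loan A costs 12 × $666.21 + $250.00 = $8,244.52; Loan B costs 12 × $574.10 + $500.00 = $7,389.20.
Loan B is cheaper by $8,244.52 − $7,389.20 = $855.32.

Loan B by $855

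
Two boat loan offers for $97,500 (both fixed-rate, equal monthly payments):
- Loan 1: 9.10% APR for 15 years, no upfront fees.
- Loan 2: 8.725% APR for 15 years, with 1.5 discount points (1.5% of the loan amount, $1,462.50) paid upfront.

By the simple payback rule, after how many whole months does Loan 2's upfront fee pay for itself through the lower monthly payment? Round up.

68 months

Loan 1: monthly rate = 9.1%/12 = 0.0075833; payment = 97,500 × 0.0075833 / (1 − (1+0.0075833)^−180) = $994.72.
Loan 2: monthly rate = 8.725%/12 = 0.0072708; payment = 97,500 × 0.0072708 / (1 − (1+0.0072708)^−180) = $973.02.
Monthly savings = $994.72 − $973.02 = $21.70.
Break-even = $1,462.50 / $21.70 = 67.40 → 68 months.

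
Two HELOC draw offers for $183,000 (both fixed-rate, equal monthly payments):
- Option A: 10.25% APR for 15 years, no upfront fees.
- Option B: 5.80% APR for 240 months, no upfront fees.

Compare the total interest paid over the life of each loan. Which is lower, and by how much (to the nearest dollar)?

Option A: monthly rate = 10.25%/12 = 0.0085417; payment = 183,000 × 0.0085417 / (1 − (1+0.0085417)^−180) = $1,994.61.
Total interest on Option A = 180 × $1,994.61 − $183,000 = $176,029.80.
Option B: monthly rate = 5.8%/12 = 0.0048333; payment = 183,000 × 0.0048333 / (1 − (1+0.0048333)^−240) = $1,290.04.
Total interest on Option B = 240 × $1,290.04 − $183,000 = $126,609.60.
Option B is lower by $49,420.20.

Option B by $49,420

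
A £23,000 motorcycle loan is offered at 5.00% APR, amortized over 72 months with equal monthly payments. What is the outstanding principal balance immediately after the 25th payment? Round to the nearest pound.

£15,781

With monthly rate i = 5%/12 = 0.0041667, the balance after k of n payments is P · [(1+i)^n − (1+i)^k] / [(1+i)^n − 1].
(1+0.0041667)^72 = 1.34901774 and (1+0.0041667)^25 = 1.10954526, so the balance is 23,000 × (1.34901774 − 1.10954526) / (1.34901774 − 1) = £15,781.05.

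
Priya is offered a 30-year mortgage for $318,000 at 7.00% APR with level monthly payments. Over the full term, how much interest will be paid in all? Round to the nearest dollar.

$443,638

Monthly rate = 7%/12 = 0.0058333; payment = 318,000 × 0.0058333 / (1 − (1+0.0058333)^−360) = $2,115.66.
Total paid = 360 × $2,115.66 = $761,637.60; interest = $761,637.60 − $318,000 = $443,637.60.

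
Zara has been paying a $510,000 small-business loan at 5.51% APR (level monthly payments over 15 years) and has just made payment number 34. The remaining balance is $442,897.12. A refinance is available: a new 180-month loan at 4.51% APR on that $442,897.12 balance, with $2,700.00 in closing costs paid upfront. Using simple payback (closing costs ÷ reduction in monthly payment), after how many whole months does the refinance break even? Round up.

Current payment = 510,000 × 5.51%/12 / (1 − (1+0.0045917)^−180) = $4,169.83.
Refinanced payment = 442,897.12 × 0.0037583 / (1 − (1+0.0037583)^−180) = $3,390.40.
Monthly savings = $4,169.83 − $3,390.40 = $779.43.
Break-even = $2,700.00 / $779.43 = 3.46 → 4 months.

4 months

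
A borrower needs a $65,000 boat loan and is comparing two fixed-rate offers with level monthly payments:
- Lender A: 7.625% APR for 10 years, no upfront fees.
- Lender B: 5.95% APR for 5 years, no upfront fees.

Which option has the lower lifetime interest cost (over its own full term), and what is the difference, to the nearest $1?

Lender A: monthly rate = 7.625%/12 = 0.0063542; payment = 65,000 × 0.0063542 / (1 − (1+0.0063542)^−120) = $775.81.
Total interest on Lender A = 120 × $775.81 − $65,000 = $28,097.20.
Lender B: monthly rate = 5.95%/12 = 0.0049583; payment = 65,000 × 0.0049583 / (1 − (1+0.0049583)^−60) = $1,255.12.
Total interest on Lender B = 60 × $1,255.12 − $65,000 = $10,307.20.
Lender B is lower by $17,790.00.

Lender B by $17,790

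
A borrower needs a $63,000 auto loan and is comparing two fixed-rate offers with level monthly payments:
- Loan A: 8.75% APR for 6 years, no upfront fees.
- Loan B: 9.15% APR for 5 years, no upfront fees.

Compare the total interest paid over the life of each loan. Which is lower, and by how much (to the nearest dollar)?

Loan B by $2,460

Loan A: monthly rate = 8.75%/12 = 0.0072917; payment = 63,000 × 0.0072917 / (1 − (1+0.0072917)^−72) = $1,127.81.
Total interest on Loan A = 72 × $1,127.81 − $63,000 = $18,202.32.
Loan B: monthly rate = 9.15%/12 = 0.0076250; payment = 63,000 × 0.0076250 / (1 − (1+0.0076250)^−60) = $1,312.37.
Total interest on Loan B = 60 × $1,312.37 − $63,000 = $15,742.20.
Loan B is lower by $2,460.12.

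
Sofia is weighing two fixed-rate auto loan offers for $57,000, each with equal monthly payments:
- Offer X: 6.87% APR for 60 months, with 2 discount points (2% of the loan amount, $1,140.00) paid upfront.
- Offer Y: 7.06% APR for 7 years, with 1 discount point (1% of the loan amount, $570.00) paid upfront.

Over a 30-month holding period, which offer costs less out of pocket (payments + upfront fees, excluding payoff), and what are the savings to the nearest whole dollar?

Offer Y by $8,467

Offer X: monthly rate = 6.87%/12 = 0.0057250; payment = 57,000 × 0.0057250 / (1 − (1+0.0057250)^−60) = $1,125.18.
Offer Y: at 7.06% the monthly rate is 0.0058833, so the payment is 57,000 × 0.0058833 / (1 − 1.0058833^−84) = $861.96.
Over 30 months: Offer X costs 30 × $1,125.18 + $1,140.00 = $34,895.40; Offer Y costs 30 × $861.96 + $570.00 = $26,428.80.
Offer Y is cheaper by $34,895.40 − $26,428.80 = $8,466.60.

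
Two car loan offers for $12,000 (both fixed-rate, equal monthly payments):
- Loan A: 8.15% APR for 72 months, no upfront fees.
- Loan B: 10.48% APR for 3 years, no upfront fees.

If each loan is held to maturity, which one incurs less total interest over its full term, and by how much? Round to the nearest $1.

Loan A: monthly rate = 8.15%/12 = 0.0067917; payment = 12,000 × 0.0067917 / (1 − (1+0.0067917)^−72) = $211.28.
Total interest on Loan A = 72 × $211.28 − $12,000 = $3,212.16.
Loan B: monthly rate = 10.48%/12 = 0.0087333; payment = 12,000 × 0.0087333 / (1 − (1+0.0087333)^−36) = $389.92.
Total interest on Loan B = 36 × $389.92 − $12,000 = $2,037.12.
Loan B is lower by $1,175.04.

Loan B by $1,175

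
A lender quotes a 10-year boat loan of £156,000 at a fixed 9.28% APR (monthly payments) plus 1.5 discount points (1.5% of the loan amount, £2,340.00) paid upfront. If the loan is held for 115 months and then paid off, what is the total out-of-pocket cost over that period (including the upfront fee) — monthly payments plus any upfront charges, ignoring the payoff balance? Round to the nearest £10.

At 9.28% the monthly rate is 0.0077333, so the payment is 156,000 × 0.0077333 / (1 − 1.0077333^−120) = £1,999.86.
Total outlay = 115 × £1,999.86 + £2,340.00 = £232,323.90.

£232,320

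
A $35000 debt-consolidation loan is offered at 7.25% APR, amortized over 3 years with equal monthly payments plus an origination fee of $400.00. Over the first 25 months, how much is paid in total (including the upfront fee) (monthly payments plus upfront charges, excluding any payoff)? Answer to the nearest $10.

At 7.25% the monthly rate is 0.0060417, so the payment is 35,000 × 0.0060417 / (1 − 1.0060417^−36) = $1,084.70.
Total outlay = 25 × $1,084.70 + $400.00 = $27,517.50.

$27,520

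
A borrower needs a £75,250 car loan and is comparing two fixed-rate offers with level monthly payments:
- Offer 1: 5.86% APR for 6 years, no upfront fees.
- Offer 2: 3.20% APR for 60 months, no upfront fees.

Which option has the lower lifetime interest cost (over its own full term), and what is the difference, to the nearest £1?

Offer 2 by £7,904

Offer 1: monthly rate = 5.86%/12 = 0.0048833; payment = 75,250 × 0.0048833 / (1 − (1+0.0048833)^−72) = £1,242.14.
Total interest on Offer 1 = 72 × £1,242.14 − £75,250 = £14,184.08.
Offer 2: monthly rate = 3.2%/12 = 0.0026667; payment = 75,250 × 0.0026667 / (1 − (1+0.0026667)^−60) = £1,358.84.
Total interest on Offer 2 = 60 × £1,358.84 − £75,250 = £6,280.40.
Offer 2 is lower by £7,903.68.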